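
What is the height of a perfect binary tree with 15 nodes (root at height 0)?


A perfect binary tree with 15 nodes:
  15 = 2^4 - 1
  Levels: 0, 1, ..., 3
  Height = 3


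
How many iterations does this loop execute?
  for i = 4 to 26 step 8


The loop variable i takes values starting at 4 and increments by 8 each iteration.
Sequence: i = 4, 12, 20
The upper bound 26 is inclusive, so the count is floor((last - first) / step) + 1:
floor((26 - 4) / 8) + 1 = floor(22/8) + 1 = 2 + 1 = 3


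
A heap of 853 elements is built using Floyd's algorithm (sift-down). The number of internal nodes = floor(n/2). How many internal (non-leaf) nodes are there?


Leaf nodes occupy roughly half the array.
Sift-down is called for each internal node, starting from the last one.
Internal nodes = floor(n/2) = floor(853/2) = 426


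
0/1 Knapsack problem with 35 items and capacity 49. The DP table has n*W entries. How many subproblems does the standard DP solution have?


The DP table is indexed by (item, capacity).
Rows: 35 items
Columns: 49 capacity values (1 to W)
Total subproblems = 35 * 49 = 1715


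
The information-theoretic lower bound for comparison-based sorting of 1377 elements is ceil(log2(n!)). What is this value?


A binary decision tree of height h has at most 2^h leaves and needs at least n! of them, so h >= ceil(log2(n!)).
1377! is far too large to multiply out, so use Stirling's series:
  ln(n!) ~ n ln n - n + (1/2) ln(2 pi n) + 1/(12n)  (error below 1/(360 n^3), negligible here)
  ln(1377) = 7.2276625
  n ln n = 1377 * 7.2276625 = 9952.4913
  (1/2) ln(2 pi * 1377) = (1/2) ln(8651.9462) = 4.5328
  1/(12*1377) = 0.0001
  ln(1377!) ~ 9952.4913 - 1377 + 4.5328 + 0.0001 = 8580.0242
Convert to base 2: log2(1377!) = 8580.0242 / ln 2 = 8580.0242 / 0.69314718 = 12378.3584
ceil(12378.3584) = 12379


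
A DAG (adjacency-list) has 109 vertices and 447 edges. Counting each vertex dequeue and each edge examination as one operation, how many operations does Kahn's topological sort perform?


V = 109 (vertex processing)
E = 447 (edge processing)
V + E = 109 + 447 = 556


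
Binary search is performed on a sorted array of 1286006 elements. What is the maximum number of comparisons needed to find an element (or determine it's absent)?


Binary search halves the search space each comparison:
  Step 1: search space = 1286006 -> 643003
  Step 2: search space = 643003 -> 321501
  Step 3: search space = 321501 -> 160750
  Step 4: search space = 160750 -> 80375
  Step 5: search space = 80375 -> 40187
  Step 6: search space = 40187 -> 20093
  Step 7: search space = 20093 -> 10046
  Step 8: search space = 10046 -> 5023
  Step 9: search space = 5023 -> 2511
  Step 10: search space = 2511 -> 1255
  Step 11: search space = 1255 -> 627
  Step 12: search space = 627 -> 313
  Step 13: search space = 313 -> 156
  Step 14: search space = 156 -> 78
  Step 15: search space = 78 -> 39
  Step 16: search space = 39 -> 19
  Step 17: search space = 19 -> 9
  Step 18: search space = 9 -> 4
  Step 19: search space = 4 -> 2
  Step 20: search space = 2 -> 1
  Step 21: search space = 1 (final check)
Maximum comparisons = floor(log2(1286006)) + 1 = 20 + 1 = 21


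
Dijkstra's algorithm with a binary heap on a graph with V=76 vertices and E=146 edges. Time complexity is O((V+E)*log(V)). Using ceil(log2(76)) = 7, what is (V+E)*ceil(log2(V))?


Dijkstra with a binary heap: each vertex is extracted once, each edge may relax once.
Each heap operation costs O(log V).
V + E = 76 + 146 = 222
ceil(log2(76)) = 7 (since 2^6 = 64 < 76 <= 128 = 2^7)
Total heap work = (V+E) * ceil(log2(V)) = 222 * 7 = 1554


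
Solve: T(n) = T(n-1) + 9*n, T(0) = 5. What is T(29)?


Expanding the recurrence:
T(29) = T(28) + 9*29
       = T(27) + 9*28 + 9*29
       ...
       = T(0) + 9*(1 + 2 + ... + 29)
       = 5 + 9 * 29*30/2
       = 5 + 9 * 435
       = 5 + 3915 = 3920


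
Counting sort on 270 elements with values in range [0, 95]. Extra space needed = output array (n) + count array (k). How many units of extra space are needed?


Output array size: 270 (to store sorted result)
Count array size: 96 (one slot per possible value, range 0 to 95)
Total extra space = 270 + 96 = 366


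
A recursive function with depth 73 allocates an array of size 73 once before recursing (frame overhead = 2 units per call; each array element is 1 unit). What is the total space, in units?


Array allocation: 73 units (allocated once)
Stack frames: 73 deep * 2 per frame = 146 units
Total = 73 + 146 = 219


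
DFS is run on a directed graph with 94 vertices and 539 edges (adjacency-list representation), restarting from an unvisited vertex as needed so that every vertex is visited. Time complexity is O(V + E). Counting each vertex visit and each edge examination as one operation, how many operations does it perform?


A full DFS traversal processes each vertex exactly once (push/pop on stack).
Each directed edge is examined once.
V = 94, E = 539
V + E = 633


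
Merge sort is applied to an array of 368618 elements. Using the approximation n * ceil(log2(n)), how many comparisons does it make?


Merge sort divides the array into halves recursively.
Number of levels = ceil(log2(368618)) = 19
At each level, approximately n = 368618 comparisons are needed for merging.
Total comparisons ~ n * ceil(log2(n)) = 368618 * 19 = 7003742


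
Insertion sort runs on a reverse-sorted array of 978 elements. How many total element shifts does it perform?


Sum of shifts = 1 + 2 + 3 + ... + 977
= 978 * 977 / 2
= 955506 / 2
= 477753


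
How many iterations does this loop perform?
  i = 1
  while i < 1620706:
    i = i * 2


The loop variable doubles each iteration:
i = 1 -> 2 -> 4 -> 8 -> 16 -> 32 -> 64 -> 128 -> 256 -> 512 -> 1024 -> 2048 -> 4096 -> 8192 -> 16384 -> 32768 -> 65536 -> 131072 -> 262144 -> 524288 -> 1048576 -> 2097152 (stop, 2097152 >= 1620706)
Number of doublings = ceil(log2(1620706)) = 21


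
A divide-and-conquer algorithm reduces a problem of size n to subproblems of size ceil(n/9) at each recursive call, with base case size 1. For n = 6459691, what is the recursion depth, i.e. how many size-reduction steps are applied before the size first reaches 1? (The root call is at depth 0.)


Each step divides the size by 9 (rounding up); after k steps the size is ceil(n/9^k), which equals 1 exactly when 9^k >= n.
So the depth is the smallest k with 9^k >= 6459691, i.e. ceil(log_9(6459691)).
9^7 = 4782969 < 6459691 <= 43046721 = 9^8
Recursion depth = 8


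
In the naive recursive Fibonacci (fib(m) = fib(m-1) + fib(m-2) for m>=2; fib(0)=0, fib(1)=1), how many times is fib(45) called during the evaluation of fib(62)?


Let N(m) = number of times fib(m) is called while evaluating fib(62).
N(62) = 1 (the initial call).
N(61) = 1 (only fib(62) calls it).
For 1 <= m <= 60: fib(m) is called by fib(m+1) and fib(m+2), so
  N(m) = N(m+1) + N(m+2).
fib(0) is called only by fib(2), so N(0) = N(2).
Walk down from m=62:
  N(62)=1, N(61)=1, N(60)=2, N(59)=3, N(58)=5, N(57)=8, N(56)=13, N(55)=21, N(54)=34, N(53)=55, N(52)=89, N(51)=144, N(50)=233, N(49)=377, N(48)=610, N(47)=987, N(46)=1597, N(45)=2584
N(45) = 2584


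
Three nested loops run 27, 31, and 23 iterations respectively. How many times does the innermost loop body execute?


Loop 1 (outermost): 27 iterations
Loop 2 (middle): 31 iterations per outer
Loop 3 (innermost): 23 iterations per middle
Total = 27 * 31 * 23 = 19251


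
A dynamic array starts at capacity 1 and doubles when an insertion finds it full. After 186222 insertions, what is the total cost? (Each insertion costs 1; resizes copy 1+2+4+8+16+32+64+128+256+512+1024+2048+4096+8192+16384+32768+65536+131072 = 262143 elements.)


Insertion cost: 186222 (one per element)
Resizes occur just before inserting elements 2, 3, 5, 9, ...
Elements copied at each resize: 1 + 2 + 4 + 8 + 16 + 32 + 64 + 128 + 256 + 512 + 1024 + 2048 + 4096 + 8192 + 16384 + 32768 + 65536 + 131072
Sum of copies = 262143 (geometric series: 2^k - 1)
Total = 186222 + 262143 = 448365


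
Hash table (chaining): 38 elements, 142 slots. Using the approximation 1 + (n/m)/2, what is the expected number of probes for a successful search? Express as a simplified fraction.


Computing expected probes:
alpha = 38/142
= 1 + alpha/2
= 1 + 38/(2*142)
= (2*142 + 38) / (2*142)
= 322/284 = 161/142


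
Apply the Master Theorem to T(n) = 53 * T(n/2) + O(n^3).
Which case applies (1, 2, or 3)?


The Master Theorem: T(n) = a*T(n/b) + O(n^c)
  a = 53, b = 2, c = 3
log_b(a) = log_2(53) ~ 5.728
Compare b^c with a: 2^3 = 8 < 53, so c < log_b(a).
Since c < log_b(a), Case 1 applies.
T(n) = O(n^(log_2 53)) ~ O(n^5.728)
Master Theorem case = 1


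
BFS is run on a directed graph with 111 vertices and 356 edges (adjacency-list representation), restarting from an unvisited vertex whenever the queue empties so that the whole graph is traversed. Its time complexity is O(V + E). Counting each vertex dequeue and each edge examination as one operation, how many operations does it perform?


A full BFS traversal dequeues each vertex exactly once and examines each directed edge exactly once.
V = 111 (vertex processing cost)
E = 356 (edge examination cost)
Total operations proportional to V + E = 111 + 356 = 467


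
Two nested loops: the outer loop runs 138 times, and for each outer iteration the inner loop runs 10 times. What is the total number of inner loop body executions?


Outer loop: 138 iterations
Inner loop: 10 iterations per outer iteration
Total = 138 * 10 = 1380


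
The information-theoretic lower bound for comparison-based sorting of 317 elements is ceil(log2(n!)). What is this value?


A binary decision tree of height h has at most 2^h leaves and needs at least n! of them, so h >= ceil(log2(n!)).
317! is far too large to multiply out, so use Stirling's series:
  ln(n!) ~ n ln n - n + (1/2) ln(2 pi n) + 1/(12n)  (error below 1/(360 n^3), negligible here)
  ln(317) = 5.7589018
  n ln n = 317 * 5.7589018 = 1825.5719
  (1/2) ln(2 pi * 317) = (1/2) ln(1991.7697) = 3.7984
  1/(12*317) = 0.0003
  ln(317!) ~ 1825.5719 - 317 + 3.7984 + 0.0003 = 1512.3706
Convert to base 2: log2(317!) = 1512.3706 / ln 2 = 1512.3706 / 0.69314718 = 2181.8896
ceil(2181.8896) = 2182


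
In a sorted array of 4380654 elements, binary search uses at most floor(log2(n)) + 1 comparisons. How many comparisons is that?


Halving sequence: 4380654 -> 2190327 -> 1095163 -> 547581 -> 273790 -> 136895 -> 68447 -> 34223 -> 17111 -> 8555 -> 4277 -> 2138 -> 1069 -> 534 -> 267 -> 133 -> 66 -> 33 -> 16 -> 8 -> 4 -> 2 -> 1
Number of halvings = 22
Max comparisons = 22 + 1 = 23


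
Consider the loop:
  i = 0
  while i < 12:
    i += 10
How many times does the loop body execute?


Starting at i = 0, each iteration adds 10.
Iterations until i >= 12:
  Iteration 1: i = 0 -> i = 10
  Iteration 2: i = 10 -> i = 20
Total iterations = ceil(12/10) = 2


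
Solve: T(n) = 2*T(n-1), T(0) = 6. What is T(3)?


Unrolling:
T(3) = 2*T(2) = 2^2*T(1) = ... = 2^3*T(0)
= 2^3 * 6
= 8 * 6 = 48


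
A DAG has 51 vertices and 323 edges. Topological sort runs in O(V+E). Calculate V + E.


V = 51 (vertex processing)
E = 323 (edge processing)
V + E = 51 + 323 = 374


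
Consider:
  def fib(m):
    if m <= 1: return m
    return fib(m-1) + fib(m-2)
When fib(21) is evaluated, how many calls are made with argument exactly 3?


Let N(m) = number of times fib(m) is called while evaluating fib(21).
N(21) = 1 (the initial call).
N(20) = 1 (only fib(21) calls it).
For 1 <= m <= 19: fib(m) is called by fib(m+1) and fib(m+2), so
  N(m) = N(m+1) + N(m+2).
fib(0) is called only by fib(2), so N(0) = N(2).
Walk down from m=21:
  N(21)=1, N(20)=1, N(19)=2, N(18)=3, N(17)=5, N(16)=8, N(15)=13, N(14)=21, N(13)=34, N(12)=55, N(11)=89, N(10)=144, N(9)=233, N(8)=377, N(7)=610, N(6)=987, N(5)=1597, N(4)=2584, N(3)=4181
N(3) = 4181


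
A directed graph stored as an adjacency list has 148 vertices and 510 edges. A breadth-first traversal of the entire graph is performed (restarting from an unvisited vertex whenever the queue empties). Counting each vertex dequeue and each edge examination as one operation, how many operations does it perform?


A full BFS traversal dequeues each vertex once and examines each edge once.
Vertex visits: 148
Edge visits: 510
V + E = 148 + 510 = 658


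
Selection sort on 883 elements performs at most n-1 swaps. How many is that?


Each of the 882 passes places one element in its final position.
Pass 1: swap minimum into position 0
Pass 2: swap minimum of remaining into position 1
...
Pass 882: last two elements, one swap
Maximum swaps = 883 - 1 = 882


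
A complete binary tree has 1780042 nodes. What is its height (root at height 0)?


In a complete binary tree, level k holds nodes 2^k .. 2^(k+1)-1 (1-indexed).
Height = floor(log2(n)) = floor(log2(1780042)) = 20
Check: 2^20 = 1048576 <= 1780042 < 2097152 = 2^21


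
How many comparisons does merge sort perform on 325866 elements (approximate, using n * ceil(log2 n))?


Recursion depth: ceil(log2(325866)) = 19
Each recursion level merges n = 325866 elements
Total = 325866 * 19 = 6191454


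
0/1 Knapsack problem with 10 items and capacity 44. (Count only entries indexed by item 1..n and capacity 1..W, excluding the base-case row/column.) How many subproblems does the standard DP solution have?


The DP table is indexed by (item, capacity).
Rows: 10 items
Columns: 44 capacity values (1 to W)
Total subproblems = 10 * 44 = 440


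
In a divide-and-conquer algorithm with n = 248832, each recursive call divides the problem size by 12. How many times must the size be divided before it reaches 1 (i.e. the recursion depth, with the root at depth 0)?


Number of divisions = log_12(248832)
Sizes: 248832 -> 20736 -> 1728 -> 144 -> 12 -> 1 (5 divisions)
Recursion depth = 5


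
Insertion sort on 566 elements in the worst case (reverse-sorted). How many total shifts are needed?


In the worst case (reverse-sorted), each element shifts past all previous:
  Element 1: 1 shifts
  Element 2: 2 shifts
  Element 3: 3 shifts
  Element 4: 4 shifts
  Element 5: 5 shifts
  ...
  Element 565: 565 shifts
Total = 1 + 2 + ... + 565
= 566*(566-1)/2 = 159895


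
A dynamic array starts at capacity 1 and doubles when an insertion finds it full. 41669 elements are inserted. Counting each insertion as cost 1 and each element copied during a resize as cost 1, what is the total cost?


n = 41669
Insertion costs: 41669
Resizes copy 1, 2, 4, ... up to the largest power of 2 that is <= n-1 = 41668, i.e. 32768.
Copy costs = 1 + 2 + 4 + 8 + 16 + 32 + 64 + 128 + 256 + 512 + 1024 + 2048 + 4096 + 8192 + 16384 + 32768 = 65535
Total = 41669 + 65535 = 107204


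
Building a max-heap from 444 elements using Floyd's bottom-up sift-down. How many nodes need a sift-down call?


In a heap of 444 elements (0-indexed array):
  Last element index: 443
  Parent of last element: floor((443 - 1) / 2) = 221
  Internal nodes: indices 0 to 221
  Count = floor(444/2) = 222


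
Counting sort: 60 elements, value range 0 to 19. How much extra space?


n = 60 (output array)
k = 20 (count array for 20 distinct values)
Extra space = 60 + 20 = 80


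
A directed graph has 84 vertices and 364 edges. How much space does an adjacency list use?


Adjacency list: one list head per vertex + one entry per edge
Vertex heads: 84
Edge entries: 364
Total = 84 + 364 = 448


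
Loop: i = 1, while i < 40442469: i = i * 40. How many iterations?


i multiplies by 40 each step:
i = 1 -> 40 -> 1600 -> 64000 -> 2560000 -> 102400000 (stop)
Iterations = ceil(log_40(40442469)) = 5


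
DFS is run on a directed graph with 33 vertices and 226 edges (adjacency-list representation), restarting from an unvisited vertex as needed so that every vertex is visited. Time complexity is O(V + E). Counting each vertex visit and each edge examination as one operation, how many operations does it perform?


A full DFS traversal processes each vertex exactly once (push/pop on stack).
Each directed edge is examined once.
V = 33, E = 226
V + E = 259


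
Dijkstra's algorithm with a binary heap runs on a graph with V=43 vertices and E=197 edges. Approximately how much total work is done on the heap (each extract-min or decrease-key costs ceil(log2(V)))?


Dijkstra with a binary heap: each vertex is extracted once, each edge may relax once.
Each heap operation costs O(log V).
V + E = 43 + 197 = 240
ceil(log2(43)) = 6 (since 2^5 = 32 < 43 <= 64 = 2^6)
Total heap work = (V+E) * ceil(log2(V)) = 240 * 6 = 1440


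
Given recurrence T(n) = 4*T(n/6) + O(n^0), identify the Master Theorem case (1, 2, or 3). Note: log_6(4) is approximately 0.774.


Master Theorem parameters: a=4, b=6, c=0
log_b(a) = 0.774
Compare b^c with a: 6^0 = 1 < 4, so c < log_b(a).
Comparing c=0 vs log_b(a)=0.774:
0 < 0.774 => Case 1
Result: T(n) = O(n^(log_6 4)) ~ O(n^0.774)
Master Theorem case = 1


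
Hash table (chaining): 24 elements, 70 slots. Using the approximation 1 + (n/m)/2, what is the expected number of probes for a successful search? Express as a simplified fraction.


Computing expected probes:
alpha = 24/70
= 1 + alpha/2
= 1 + 24/(2*70)
= (2*70 + 24) / (2*70)
= 164/140 = 41/35


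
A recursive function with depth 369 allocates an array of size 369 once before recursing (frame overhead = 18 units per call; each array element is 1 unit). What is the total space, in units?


Array allocation: 369 units (allocated once)
Stack frames: 369 deep * 18 per frame = 6642 units
Total = 369 + 6642 = 7011


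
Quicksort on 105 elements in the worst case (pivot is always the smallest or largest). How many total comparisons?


In the worst case, each partition step picks the worst pivot:
  Partition 1: 104 comparisons (n-1 elements to compare)
  Partition 2: 103 comparisons
  Partition 3: 102 comparisons
  Partition 4: 101 comparisons
  Partition 5: 100 comparisons
  ...
  Last partition: 0 comparisons
Total = (n-1) + (n-2) + ... + 1 + 0 = n*(n-1)/2
= 105*104/2 = 5460


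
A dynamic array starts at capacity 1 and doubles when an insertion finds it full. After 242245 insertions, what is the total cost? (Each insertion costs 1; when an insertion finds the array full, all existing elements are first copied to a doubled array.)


Insertion cost: 242245 (one per element)
Resizes occur just before inserting elements 2, 3, 5, 9, ...
Elements copied at each resize: 1 + 2 + 4 + 8 + 16 + 32 + 64 + 128 + 256 + 512 + 1024 + 2048 + 4096 + 8192 + 16384 + 32768 + 65536 + 131072
Sum of copies = 262143 (geometric series: 2^k - 1)
Total = 242245 + 262143 = 504388


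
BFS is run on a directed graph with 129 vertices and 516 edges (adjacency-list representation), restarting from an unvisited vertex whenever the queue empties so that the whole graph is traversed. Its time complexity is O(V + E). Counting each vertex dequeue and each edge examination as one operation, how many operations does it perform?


A full BFS traversal dequeues each vertex exactly once and examines each directed edge exactly once.
V = 129 (vertex processing cost)
E = 516 (edge examination cost)
Total operations proportional to V + E = 129 + 516 = 645


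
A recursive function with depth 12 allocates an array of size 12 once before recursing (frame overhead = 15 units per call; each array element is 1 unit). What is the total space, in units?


Array allocation: 12 units (allocated once)
Stack frames: 12 deep * 15 per frame = 180 units
Total = 12 + 180 = 192


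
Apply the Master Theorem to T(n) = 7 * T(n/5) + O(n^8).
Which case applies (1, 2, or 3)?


The Master Theorem: T(n) = a*T(n/b) + O(n^c)
  a = 7, b = 5, c = 8
log_b(a) = log_5(7) ~ 1.209
Compare b^c with a: 5^8 = 390625 > 7, so c > log_b(a).
Since c > log_b(a), Case 3 applies.
T(n) = O(n^8)
Master Theorem case = 3


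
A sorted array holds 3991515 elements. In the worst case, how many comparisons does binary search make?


Halving sequence: 3991515 -> 1995757 -> 997878 -> 498939 -> 249469 -> 124734 -> 62367 -> 31183 -> 15591 -> 7795 -> 3897 -> 1948 -> 974 -> 487 -> 243 -> 121 -> 60 -> 30 -> 15 -> 7 -> 3 -> 1
Number of halvings = 21
Max comparisons = 21 + 1 = 22


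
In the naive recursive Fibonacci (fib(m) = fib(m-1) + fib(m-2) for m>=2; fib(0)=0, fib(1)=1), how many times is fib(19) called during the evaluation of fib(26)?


Let N(m) = number of times fib(m) is called while evaluating fib(26).
N(26) = 1 (the initial call).
N(25) = 1 (only fib(26) calls it).
For 1 <= m <= 24: fib(m) is called by fib(m+1) and fib(m+2), so
  N(m) = N(m+1) + N(m+2).
fib(0) is called only by fib(2), so N(0) = N(2).
Walk down from m=26:
  N(26)=1, N(25)=1, N(24)=2, N(23)=3, N(22)=5, N(21)=8, N(20)=13, N(19)=21
N(19) = 21


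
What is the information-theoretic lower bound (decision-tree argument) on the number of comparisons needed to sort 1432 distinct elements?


A binary decision tree of height h has at most 2^h leaves and needs at least n! of them, so h >= ceil(log2(n!)).
1432! is far too large to multiply out, so use Stirling's series:
  ln(n!) ~ n ln n - n + (1/2) ln(2 pi n) + 1/(12n)  (error below 1/(360 n^3), negligible here)
  ln(1432) = 7.2668273
  n ln n = 1432 * 7.2668273 = 10406.0967
  (1/2) ln(2 pi * 1432) = (1/2) ln(8997.5214) = 4.5524
  1/(12*1432) = 0.0001
  ln(1432!) ~ 10406.0967 - 1432 + 4.5524 + 0.0001 = 8978.6492
Convert to base 2: log2(1432!) = 8978.6492 / ln 2 = 8978.6492 / 0.69314718 = 12953.4527
ceil(12953.4527) = 12954


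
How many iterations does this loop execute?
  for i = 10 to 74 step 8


The loop variable i takes values starting at 10 and increments by 8 each iteration.
Sequence: i = 10, 18, 26, 34, 42, 50, 58, 66, 74
The upper bound 74 is inclusive, so the count is floor((last - first) / step) + 1:
floor((74 - 10) / 8) + 1 = floor(64/8) + 1 = 8 + 1 = 9


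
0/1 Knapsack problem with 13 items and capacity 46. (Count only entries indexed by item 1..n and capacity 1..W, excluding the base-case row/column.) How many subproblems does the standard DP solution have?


The DP table is indexed by (item, capacity).
Rows: 13 items
Columns: 46 capacity values (1 to W)
Total subproblems = 13 * 46 = 598


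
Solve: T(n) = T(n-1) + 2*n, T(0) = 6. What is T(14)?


Expanding the recurrence:
T(14) = T(13) + 2*14
       = T(12) + 2*13 + 2*14
       ...
       = T(0) + 2*(1 + 2 + ... + 14)
       = 6 + 2 * 14*15/2
       = 6 + 2 * 105
       = 6 + 210 = 216


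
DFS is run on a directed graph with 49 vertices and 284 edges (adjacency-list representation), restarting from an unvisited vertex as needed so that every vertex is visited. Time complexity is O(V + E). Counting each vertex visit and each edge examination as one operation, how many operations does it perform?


A full DFS traversal processes each vertex exactly once (push/pop on stack).
Each directed edge is examined once.
V = 49, E = 284
V + E = 333


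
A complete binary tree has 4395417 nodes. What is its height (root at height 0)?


In a complete binary tree, level k holds nodes 2^k .. 2^(k+1)-1 (1-indexed).
Height = floor(log2(n)) = floor(log2(4395417)) = 22
Check: 2^22 = 4194304 <= 4395417 < 8388608 = 2^23


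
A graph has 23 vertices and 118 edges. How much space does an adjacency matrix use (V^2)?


Adjacency matrix: V x V grid of entries
Space = V^2 = 23^2 = 23 * 23 = 529


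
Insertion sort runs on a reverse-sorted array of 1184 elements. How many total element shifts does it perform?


Sum of shifts = 1 + 2 + 3 + ... + 1183
= 1184 * 1183 / 2
= 1400672 / 2
= 700336


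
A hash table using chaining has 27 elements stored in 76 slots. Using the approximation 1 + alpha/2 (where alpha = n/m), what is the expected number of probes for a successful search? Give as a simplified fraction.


Load factor alpha = n/m = 27/76
Expected probes = 1 + alpha/2 = 1 + 27/(2*76)
= 1 + 27/152
= 152/152 + 27/152
= 179/152


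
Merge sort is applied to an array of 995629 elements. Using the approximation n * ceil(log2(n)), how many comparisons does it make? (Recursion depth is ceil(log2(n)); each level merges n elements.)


Merge sort divides the array into halves recursively.
Number of levels = ceil(log2(995629)) = 20
At each level, approximately n = 995629 comparisons are needed for merging.
Total comparisons ~ n * ceil(log2(n)) = 995629 * 20 = 19912580


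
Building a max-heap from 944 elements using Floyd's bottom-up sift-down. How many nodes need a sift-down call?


In a heap of 944 elements (0-indexed array):
  Last element index: 943
  Parent of last element: floor((943 - 1) / 2) = 471
  Internal nodes: indices 0 to 471
  Count = floor(944/2) = 472


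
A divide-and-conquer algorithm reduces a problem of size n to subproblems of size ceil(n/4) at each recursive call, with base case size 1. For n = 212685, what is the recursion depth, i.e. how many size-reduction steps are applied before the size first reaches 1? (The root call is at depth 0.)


Each step divides the size by 4 (rounding up); after k steps the size is ceil(n/4^k), which equals 1 exactly when 4^k >= n.
So the depth is the smallest k with 4^k >= 212685, i.e. ceil(log_4(212685)).
4^8 = 65536 < 212685 <= 262144 = 4^9
Recursion depth = 9


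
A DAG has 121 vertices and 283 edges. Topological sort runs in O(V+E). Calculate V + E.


V = 121 (vertex processing)
E = 283 (edge processing)
V + E = 121 + 283 = 404


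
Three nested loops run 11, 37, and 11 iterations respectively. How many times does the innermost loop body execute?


Loop 1 (outermost): 11 iterations
Loop 2 (middle): 37 iterations per outer
Loop 3 (innermost): 11 iterations per middle
Total = 11 * 37 * 11 = 4477


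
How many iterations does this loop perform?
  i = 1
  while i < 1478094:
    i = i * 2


The loop variable doubles each iteration:
i = 1 -> 2 -> 4 -> 8 -> 16 -> 32 -> 64 -> 128 -> 256 -> 512 -> 1024 -> 2048 -> 4096 -> 8192 -> 16384 -> 32768 -> 65536 -> 131072 -> 262144 -> 524288 -> 1048576 -> 2097152 (stop, 2097152 >= 1478094)
Number of doublings = ceil(log2(1478094)) = 21


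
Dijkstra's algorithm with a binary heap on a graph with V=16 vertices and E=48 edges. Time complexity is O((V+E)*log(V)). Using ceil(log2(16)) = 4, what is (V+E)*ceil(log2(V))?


Dijkstra with a binary heap: each vertex is extracted once, each edge may relax once.
Each heap operation costs O(log V).
V + E = 16 + 48 = 64
ceil(log2(16)) = 4 (since 2^3 = 8 < 16 <= 16 = 2^4)
Total heap work = (V+E) * ceil(log2(V)) = 64 * 4 = 256


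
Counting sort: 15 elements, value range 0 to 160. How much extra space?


n = 15 (output array)
k = 161 (count array for 161 distinct values)
Extra space = 15 + 161 = 176


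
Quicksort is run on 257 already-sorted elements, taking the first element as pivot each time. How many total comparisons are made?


Sum of comparisons per partition:
256 + 255 + ... + 1 + 0
= 257 * (257 - 1) / 2
= 257 * 256 / 2
= 32896


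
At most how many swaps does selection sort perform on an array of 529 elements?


Each of the 528 passes places one element in its final position.
Pass 1: swap minimum into position 0
Pass 2: swap minimum of remaining into position 1
...
Pass 528: last two elements, one swap
Maximum swaps = 529 - 1 = 528


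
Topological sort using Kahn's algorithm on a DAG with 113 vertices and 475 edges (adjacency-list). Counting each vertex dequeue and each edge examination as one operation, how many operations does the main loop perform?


Kahn's algorithm:
  1. Compute in-degrees: O(V + E)
  2. Process queue: each vertex dequeued once (O(V))
     each edge examined once (O(E))
Total = V + E = 113 + 475 = 588


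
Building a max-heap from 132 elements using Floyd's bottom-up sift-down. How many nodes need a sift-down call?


In a heap of 132 elements (0-indexed array):
  Last element index: 131
  Parent of last element: floor((131 - 1) / 2) = 65
  Internal nodes: indices 0 to 65
  Count = floor(132/2) = 66


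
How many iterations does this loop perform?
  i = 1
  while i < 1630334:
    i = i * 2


The loop variable doubles each iteration:
i = 1 -> 2 -> 4 -> 8 -> 16 -> 32 -> 64 -> 128 -> 256 -> 512 -> 1024 -> 2048 -> 4096 -> 8192 -> 16384 -> 32768 -> 65536 -> 131072 -> 262144 -> 524288 -> 1048576 -> 2097152 (stop, 2097152 >= 1630334)
Number of doublings = ceil(log2(1630334)) = 21


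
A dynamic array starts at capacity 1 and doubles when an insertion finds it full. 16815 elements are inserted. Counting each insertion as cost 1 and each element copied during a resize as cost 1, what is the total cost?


n = 16815
Insertion costs: 16815
Resizes copy 1, 2, 4, ... up to the largest power of 2 that is <= n-1 = 16814, i.e. 16384.
Copy costs = 1 + 2 + 4 + 8 + 16 + 32 + 64 + 128 + 256 + 512 + 1024 + 2048 + 4096 + 8192 + 16384 = 32767
Total = 16815 + 32767 = 49582


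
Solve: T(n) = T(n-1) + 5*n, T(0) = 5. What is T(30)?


Expanding the recurrence:
T(30) = T(29) + 5*30
       = T(28) + 5*29 + 5*30
       ...
       = T(0) + 5*(1 + 2 + ... + 30)
       = 5 + 5 * 30*31/2
       = 5 + 5 * 465
       = 5 + 2325 = 2330


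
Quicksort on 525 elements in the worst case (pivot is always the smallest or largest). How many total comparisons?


In the worst case, each partition step picks the worst pivot:
  Partition 1: 524 comparisons (n-1 elements to compare)
  Partition 2: 523 comparisons
  Partition 3: 522 comparisons
  Partition 4: 521 comparisons
  Partition 5: 520 comparisons
  ...
  Last partition: 0 comparisons
Total = (n-1) + (n-2) + ... + 1 + 0 = n*(n-1)/2
= 525*524/2 = 137550


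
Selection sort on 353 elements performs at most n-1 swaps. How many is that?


Each of the 352 passes places one element in its final position.
Pass 1: swap minimum into position 0
Pass 2: swap minimum of remaining into position 1
...
Pass 352: last two elements, one swap
Maximum swaps = 353 - 1 = 352


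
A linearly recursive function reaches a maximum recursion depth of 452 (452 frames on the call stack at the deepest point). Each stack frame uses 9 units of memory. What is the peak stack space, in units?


Maximum recursion depth = 452 frames
Memory per frame = 9 units
Total stack space = depth * frame_size
= 452 * 9 = 4068


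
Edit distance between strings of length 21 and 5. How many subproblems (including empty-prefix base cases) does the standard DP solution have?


The table includes base cases (empty prefixes).
Rows: (m+1) = 22
Columns: (n+1) = 6
Total = 22 * 6 = 132


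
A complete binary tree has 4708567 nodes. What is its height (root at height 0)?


In a complete binary tree, level k holds nodes 2^k .. 2^(k+1)-1 (1-indexed).
Height = floor(log2(n)) = floor(log2(4708567)) = 22
Check: 2^22 = 4194304 <= 4708567 < 8388608 = 2^23


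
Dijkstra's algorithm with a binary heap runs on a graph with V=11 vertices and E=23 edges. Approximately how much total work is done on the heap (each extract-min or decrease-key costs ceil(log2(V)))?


Dijkstra with a binary heap: each vertex is extracted once, each edge may relax once.
Each heap operation costs O(log V).
V + E = 11 + 23 = 34
ceil(log2(11)) = 4 (since 2^3 = 8 < 11 <= 16 = 2^4)
Total heap work = (V+E) * ceil(log2(V)) = 34 * 4 = 136


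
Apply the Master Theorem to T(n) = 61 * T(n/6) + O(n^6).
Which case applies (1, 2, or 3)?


The Master Theorem: T(n) = a*T(n/b) + O(n^c)
  a = 61, b = 6, c = 6
log_b(a) = log_6(61) ~ 2.294
Compare b^c with a: 6^6 = 46656 > 61, so c > log_b(a).
Since c > log_b(a), Case 3 applies.
T(n) = O(n^6)
Master Theorem case = 3


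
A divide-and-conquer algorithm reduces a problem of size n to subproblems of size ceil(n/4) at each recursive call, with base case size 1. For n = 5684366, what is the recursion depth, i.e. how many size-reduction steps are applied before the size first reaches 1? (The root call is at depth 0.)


Each step divides the size by 4 (rounding up); after k steps the size is ceil(n/4^k), which equals 1 exactly when 4^k >= n.
So the depth is the smallest k with 4^k >= 5684366, i.e. ceil(log_4(5684366)).
4^11 = 4194304 < 5684366 <= 16777216 = 4^12
Recursion depth = 12


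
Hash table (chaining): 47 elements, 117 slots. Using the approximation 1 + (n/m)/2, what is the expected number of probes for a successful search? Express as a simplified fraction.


Computing expected probes:
alpha = 47/117
= 1 + alpha/2
= 1 + 47/(2*117)
= (2*117 + 47) / (2*117)
= 281/234


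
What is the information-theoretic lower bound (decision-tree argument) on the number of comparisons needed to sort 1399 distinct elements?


A binary decision tree of height h has at most 2^h leaves and needs at least n! of them, so h >= ceil(log2(n!)).
1399! is far too large to multiply out, so use Stirling's series:
  ln(n!) ~ n ln n - n + (1/2) ln(2 pi n) + 1/(12n)  (error below 1/(360 n^3), negligible here)
  ln(1399) = 7.2435130
  n ln n = 1399 * 7.2435130 = 10133.6747
  (1/2) ln(2 pi * 1399) = (1/2) ln(8790.1762) = 4.5407
  1/(12*1399) = 0.0001
  ln(1399!) ~ 10133.6747 - 1399 + 4.5407 + 0.0001 = 8739.2155
Convert to base 2: log2(1399!) = 8739.2155 / ln 2 = 8739.2155 / 0.69314718 = 12608.0229
ceil(12608.0229) = 12609


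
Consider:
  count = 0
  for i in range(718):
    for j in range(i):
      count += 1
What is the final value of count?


For each i, the inner loop runs i times:
  i=0: inner runs 0 times
  i=1: inner runs 1 time
  i=2: inner runs 2 times
  i=3: inner runs 3 times
  i=4: inner runs 4 times
  i=5: inner runs 5 times
  i=6: inner runs 6 times
  i=7: inner runs 7 times
  ...
Total = 0 + 1 + 2 + ... + 717 = 718*(718-1)/2 = 257403


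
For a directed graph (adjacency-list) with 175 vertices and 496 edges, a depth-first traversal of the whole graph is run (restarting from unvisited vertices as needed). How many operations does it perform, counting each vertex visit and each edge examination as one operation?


A full DFS traversal visits each vertex once and examines each edge once.
V = 175
E = 496
Sum = 175 + 496 = 671


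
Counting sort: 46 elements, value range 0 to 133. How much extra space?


n = 46 (output array)
k = 134 (count array for 134 distinct values)
Extra space = 46 + 134 = 180


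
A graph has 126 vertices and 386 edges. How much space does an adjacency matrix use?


Adjacency matrix: V x V grid of entries
Space = V^2 = 126^2 = 126 * 126 = 15876


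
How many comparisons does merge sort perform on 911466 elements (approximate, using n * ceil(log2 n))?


Recursion depth: ceil(log2(911466)) = 20
Each recursion level merges n = 911466 elements
Total = 911466 * 20 = 18229320


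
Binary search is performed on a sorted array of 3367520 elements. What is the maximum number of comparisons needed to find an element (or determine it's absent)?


Binary search halves the search space each comparison:
  Step 1: search space = 3367520 -> 1683760
  Step 2: search space = 1683760 -> 841880
  Step 3: search space = 841880 -> 420940
  Step 4: search space = 420940 -> 210470
  Step 5: search space = 210470 -> 105235
  Step 6: search space = 105235 -> 52617
  Step 7: search space = 52617 -> 26308
  Step 8: search space = 26308 -> 13154
  Step 9: search space = 13154 -> 6577
  Step 10: search space = 6577 -> 3288
  Step 11: search space = 3288 -> 1644
  Step 12: search space = 1644 -> 822
  Step 13: search space = 822 -> 411
  Step 14: search space = 411 -> 205
  Step 15: search space = 205 -> 102
  Step 16: search space = 102 -> 51
  Step 17: search space = 51 -> 25
  Step 18: search space = 25 -> 12
  Step 19: search space = 12 -> 6
  Step 20: search space = 6 -> 3
  Step 21: search space = 3 -> 1
  Step 22: search space = 1 (final check)
Maximum comparisons = floor(log2(3367520)) + 1 = 21 + 1 = 22


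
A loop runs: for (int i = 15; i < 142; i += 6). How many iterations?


Loop starts at i = 15, increments by 6, stops when i >= 142.
Number of iterations = ceil((142 - 15) / 6)
= ceil(127 / 6)
= 22


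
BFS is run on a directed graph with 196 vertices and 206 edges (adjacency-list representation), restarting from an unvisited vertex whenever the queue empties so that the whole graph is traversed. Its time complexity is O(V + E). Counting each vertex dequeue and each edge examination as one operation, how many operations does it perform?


A full BFS traversal dequeues each vertex exactly once and examines each directed edge exactly once.
V = 196 (vertex processing cost)
E = 206 (edge examination cost)
Total operations proportional to V + E = 196 + 206 = 402


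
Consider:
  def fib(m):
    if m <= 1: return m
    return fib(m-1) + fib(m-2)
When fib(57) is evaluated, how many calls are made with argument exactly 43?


Let N(m) = number of times fib(m) is called while evaluating fib(57).
N(57) = 1 (the initial call).
N(56) = 1 (only fib(57) calls it).
For 1 <= m <= 55: fib(m) is called by fib(m+1) and fib(m+2), so
  N(m) = N(m+1) + N(m+2).
fib(0) is called only by fib(2), so N(0) = N(2).
Walk down from m=57:
  N(57)=1, N(56)=1, N(55)=2, N(54)=3, N(53)=5, N(52)=8, N(51)=13, N(50)=21, N(49)=34, N(48)=55, N(47)=89, N(46)=144, N(45)=233, N(44)=377, N(43)=610
N(43) = 610


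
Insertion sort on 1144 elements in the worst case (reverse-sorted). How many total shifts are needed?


In the worst case (reverse-sorted), each element shifts past all previous:
  Element 1: 1 shifts
  Element 2: 2 shifts
  Element 3: 3 shifts
  Element 4: 4 shifts
  Element 5: 5 shifts
  ...
  Element 1143: 1143 shifts
Total = 1 + 2 + ... + 1143
= 1144*(1144-1)/2 = 653796


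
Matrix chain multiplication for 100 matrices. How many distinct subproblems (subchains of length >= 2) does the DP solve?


Subproblems are indexed by (i, j) where i < j.
Number of such pairs = n*(n-1)/2
= 100 * 99 / 2
= 4950


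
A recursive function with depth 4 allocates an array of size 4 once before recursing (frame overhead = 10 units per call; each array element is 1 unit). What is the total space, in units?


Array allocation: 4 units (allocated once)
Stack frames: 4 deep * 10 per frame = 40 units
Total = 4 + 40 = 44


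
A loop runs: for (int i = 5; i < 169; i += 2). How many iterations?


Loop starts at i = 5, increments by 2, stops when i >= 169.
Number of iterations = ceil((169 - 5) / 2)
= ceil(164 / 2)
= 82


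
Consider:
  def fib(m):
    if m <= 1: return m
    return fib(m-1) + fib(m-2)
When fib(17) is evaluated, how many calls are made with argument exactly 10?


Let N(m) = number of times fib(m) is called while evaluating fib(17).
N(17) = 1 (the initial call).
N(16) = 1 (only fib(17) calls it).
For 1 <= m <= 15: fib(m) is called by fib(m+1) and fib(m+2), so
  N(m) = N(m+1) + N(m+2).
fib(0) is called only by fib(2), so N(0) = N(2).
Walk down from m=17:
  N(17)=1, N(16)=1, N(15)=2, N(14)=3, N(13)=5, N(12)=8, N(11)=13, N(10)=21
N(10) = 21


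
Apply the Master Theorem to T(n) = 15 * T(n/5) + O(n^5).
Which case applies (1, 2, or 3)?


The Master Theorem: T(n) = a*T(n/b) + O(n^c)
  a = 15, b = 5, c = 5
log_b(a) = log_5(15) ~ 1.683
Compare b^c with a: 5^5 = 3125 > 15, so c > log_b(a).
Since c > log_b(a), Case 3 applies.
T(n) = O(n^5)
Master Theorem case = 3


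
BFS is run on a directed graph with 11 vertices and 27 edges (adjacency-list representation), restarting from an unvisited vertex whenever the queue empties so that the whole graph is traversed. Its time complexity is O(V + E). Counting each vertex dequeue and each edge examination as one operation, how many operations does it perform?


A full BFS traversal dequeues each vertex exactly once and examines each directed edge exactly once.
V = 11 (vertex processing cost)
E = 27 (edge examination cost)
Total operations proportional to V + E = 11 + 27 = 38


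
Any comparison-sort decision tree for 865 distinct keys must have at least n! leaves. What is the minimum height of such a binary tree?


A binary decision tree of height h has at most 2^h leaves and needs at least n! of them, so h >= ceil(log2(n!)).
865! is far too large to multiply out, so use Stirling's series:
  ln(n!) ~ n ln n - n + (1/2) ln(2 pi n) + 1/(12n)  (error below 1/(360 n^3), negligible here)
  ln(865) = 6.7627295
  n ln n = 865 * 6.7627295 = 5849.7610
  (1/2) ln(2 pi * 865) = (1/2) ln(5434.9553) = 4.3003
  1/(12*865) = 0.0001
  ln(865!) ~ 5849.7610 - 865 + 4.3003 + 0.0001 = 4989.0614
Convert to base 2: log2(865!) = 4989.0614 / ln 2 = 4989.0614 / 0.69314718 = 7197.6941
ceil(7197.6941) = 7198
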